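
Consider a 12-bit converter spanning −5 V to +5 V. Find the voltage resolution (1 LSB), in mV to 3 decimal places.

Full-scale span = 10 V.
LSB = 10 / 2^12 = 10 / 4096 = 0.00244141 V = 2.441 mV.

2.441 mV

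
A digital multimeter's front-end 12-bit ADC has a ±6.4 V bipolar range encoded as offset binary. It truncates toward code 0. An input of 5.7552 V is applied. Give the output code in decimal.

code 3889

LSB = 12.8 V / 4096 = 3.125 mV.
Input sits at 3889.664 steps above V_low.
⌊·⌋(3889.664) = 3889.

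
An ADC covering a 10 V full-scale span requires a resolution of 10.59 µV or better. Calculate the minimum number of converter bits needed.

20 bits

Number of steps required ≥ 10 V / 10.59 µV = 944287.06.
Need 2^N ≥ 944287.06; 2^19 = 524288, 2^20 = 1048576.
Minimum N = 20.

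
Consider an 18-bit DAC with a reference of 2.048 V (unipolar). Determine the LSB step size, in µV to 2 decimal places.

Full-scale span = 2.048 V.
LSB = 2.048 / 2^18 = 2.048 / 262144 = 7.8125e-06 V = 7.81 µV.

7.81 µV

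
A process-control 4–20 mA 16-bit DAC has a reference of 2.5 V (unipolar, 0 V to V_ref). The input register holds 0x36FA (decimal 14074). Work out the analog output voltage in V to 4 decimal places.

LSB = 2.5 V / 2^16 = 38.15 µV.
Code 0x36FA = 14074 decimal.
V_out = 0 + 14074 × 3.8147e-05 V = 0.53688 V.

0.5369 V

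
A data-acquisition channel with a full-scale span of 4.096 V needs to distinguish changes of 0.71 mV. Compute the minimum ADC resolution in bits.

Number of steps required ≥ 4.096 V / 0.71 mV = 5769.01.
Need 2^N ≥ 5769.01; 2^12 = 4096, 2^13 = 8192.
Minimum N = 13.

13 bits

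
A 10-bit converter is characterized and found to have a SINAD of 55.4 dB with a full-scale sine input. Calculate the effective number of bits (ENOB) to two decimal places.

ENOB = (SINAD − 1.76) / 6.02 = (55.4 − 1.76)/6.02 = 8.910.

8.91 bits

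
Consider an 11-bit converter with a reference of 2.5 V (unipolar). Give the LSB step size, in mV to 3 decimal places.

1.221 mV

Full-scale span = 2.5 V.
LSB = 2.5 / 2^11 = 2.5 / 2048 = 0.0012207 V = 1.221 mV.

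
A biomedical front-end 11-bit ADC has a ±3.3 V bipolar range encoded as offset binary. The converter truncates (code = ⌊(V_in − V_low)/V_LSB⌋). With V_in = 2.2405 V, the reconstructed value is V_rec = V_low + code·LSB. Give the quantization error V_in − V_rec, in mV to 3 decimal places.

0.754 mV

LSB = 6.6/2^11 = 3.223 mV.
(2.2405 − (−3.3))/0.00322266 = 1719.2339; ⌊·⌋ gives code 1719.
Code 1719 maps back to (−3.3) + 1719×0.00322266 V = 2.2397461 V.
V_in − V_rec = 0.000753906 V = 0.754 mV.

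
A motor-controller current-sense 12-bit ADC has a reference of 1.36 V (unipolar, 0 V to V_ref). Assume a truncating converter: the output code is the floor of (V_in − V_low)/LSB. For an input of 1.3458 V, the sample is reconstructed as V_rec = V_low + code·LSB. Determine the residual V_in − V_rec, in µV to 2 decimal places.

77.34 µV

Step size: 1.36 V ÷ 2^12 = 332.03 µV.
(1.3458 − 0)/0.000332031 = 4053.2329; ⌊·⌋ gives code 4053.
Code 4053 maps back to 0 + 4053×0.000332031 V = 1.3457227 V.
V_in − V_rec = 7.73438e-05 V = 77.34 µV.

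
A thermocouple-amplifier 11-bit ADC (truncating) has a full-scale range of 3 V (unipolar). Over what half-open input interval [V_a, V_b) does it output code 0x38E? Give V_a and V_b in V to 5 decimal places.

[1.33301 V, 1.33447 V)

LSB = 3/2^11 = 1.465 mV.
Code 0x38E = 910 decimal.
V_a = V_low + 910·LSB = 1.33301 V; V_b = V_low + 911·LSB = 1.33447 V.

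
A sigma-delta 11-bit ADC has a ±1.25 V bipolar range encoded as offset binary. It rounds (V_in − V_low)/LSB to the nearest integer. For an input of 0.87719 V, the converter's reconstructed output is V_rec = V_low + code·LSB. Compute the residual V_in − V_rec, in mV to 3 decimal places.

-0.496 mV

Step size: 2.5 V ÷ 2^11 = 1.221 mV.
(V_in − V_low)/LSB = (0.87719 − (−1.25))/0.0012207 = 1742.5940 → code 1743 (round).
Reconstructed: 0.87768555 V.
Error = 0.87719 − 0.87768555 = -0.000495547 V = -0.496 mV.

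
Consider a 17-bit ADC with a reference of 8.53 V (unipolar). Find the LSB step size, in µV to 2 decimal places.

65.08 µV

Full-scale span = 8.53 V.
LSB = 8.53 / 2^17 = 8.53 / 131072 = 6.50787e-05 V = 65.08 µV.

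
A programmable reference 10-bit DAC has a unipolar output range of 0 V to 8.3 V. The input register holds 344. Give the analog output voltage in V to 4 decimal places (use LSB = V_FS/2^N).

2.7883 V

LSB = 8.3 V / 2^10 = 8.105 mV.
V_out = 0 + 344 × 0.00810547 V = 2.78828 V.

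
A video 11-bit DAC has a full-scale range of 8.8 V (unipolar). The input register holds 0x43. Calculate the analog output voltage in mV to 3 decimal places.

LSB = 8.8 V / 2^11 = 4.297 mV.
Code 0x43 = 67 decimal.
V_out = 0 + 67 × 0.00429688 V = 0.287891 V.
= 287.891 mV.

287.891 mV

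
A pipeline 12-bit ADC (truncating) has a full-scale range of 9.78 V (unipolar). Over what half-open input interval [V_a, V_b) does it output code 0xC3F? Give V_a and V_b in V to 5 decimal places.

LSB = 9.78/2^12 = 2.388 mV.
Code 0xC3F = 3135 decimal.
V_a = V_low + 3135·LSB = 7.48542 V; V_b = V_low + 3136·LSB = 7.48781 V.

[7.48542 V, 7.48781 V)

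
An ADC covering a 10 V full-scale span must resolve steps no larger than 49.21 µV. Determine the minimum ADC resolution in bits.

18 bits

Number of steps required ≥ 10 V / 49.21 µV = 203210.73.
Need 2^N ≥ 203210.73; 2^17 = 131072, 2^18 = 262144.
Minimum N = 18.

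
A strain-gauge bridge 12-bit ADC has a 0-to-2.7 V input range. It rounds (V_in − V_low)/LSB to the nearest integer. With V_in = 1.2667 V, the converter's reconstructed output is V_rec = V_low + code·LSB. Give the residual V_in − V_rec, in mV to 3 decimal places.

-0.243 mV

Step size: 2.7 V ÷ 2^12 = 0.659 mV.
(1.2667 − 0)/0.00065918 = 1921.6308; round gives code 1922.
V_rec = 0 + 1922·0.00065918 = 1.2669434 V.
Error = 1.2667 − 1.2669434 = -0.000243359 V = -0.243 mV.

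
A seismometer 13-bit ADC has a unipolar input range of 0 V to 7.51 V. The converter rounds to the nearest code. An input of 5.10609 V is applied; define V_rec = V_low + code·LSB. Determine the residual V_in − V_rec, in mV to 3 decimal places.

-0.197 mV

Step size: 7.51 V ÷ 2^13 = 0.917 mV.
(5.10609 − 0)/0.000916748 = 5569.7855; round gives code 5570.
Code 5570 maps back to 0 + 5570×0.000916748 V = 5.1062866 V.
V_in − V_rec = -0.000196621 V = -0.197 mV.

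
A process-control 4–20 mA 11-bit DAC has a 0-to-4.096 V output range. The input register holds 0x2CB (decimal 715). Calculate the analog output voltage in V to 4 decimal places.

1.4300 V

LSB = 4.096 V / 2^11 = 2.000 mV.
Code 0x2CB = 715 decimal.
V_out = 0 + 715 × 0.002 V = 1.43 V.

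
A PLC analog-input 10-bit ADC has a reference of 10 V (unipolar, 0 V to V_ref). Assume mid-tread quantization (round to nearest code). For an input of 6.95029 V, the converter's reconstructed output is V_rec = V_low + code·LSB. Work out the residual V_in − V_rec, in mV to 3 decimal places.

-2.835 mV

Step size: 10 V ÷ 2^10 = 9.766 mV.
Scaled input = 711.7097 LSBs, so code = 712.
V_rec = 0 + 712·0.00976562 = 6.953125 V.
Difference: -0.002835 V → -2.835 mV.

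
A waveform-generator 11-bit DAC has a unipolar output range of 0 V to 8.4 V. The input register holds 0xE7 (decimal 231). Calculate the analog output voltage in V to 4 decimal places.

LSB = 8.4 V / 2^11 = 4.102 mV.
Code 0xE7 = 231 decimal.
V_out = 0 + 231 × 0.00410156 V = 0.947461 V.

0.9475 V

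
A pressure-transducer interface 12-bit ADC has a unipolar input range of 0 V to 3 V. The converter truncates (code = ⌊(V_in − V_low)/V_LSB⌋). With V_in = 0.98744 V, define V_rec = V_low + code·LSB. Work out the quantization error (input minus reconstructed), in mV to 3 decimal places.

One LSB is 3 V / 4096 = 0.732 mV.
Scaled input = 1348.1847 LSBs, so code = 1348.
V_rec = 0 + 1348·0.000732422 = 0.98730469 V.
V_in − V_rec = 0.000135312 V = 0.135 mV.

0.135 mV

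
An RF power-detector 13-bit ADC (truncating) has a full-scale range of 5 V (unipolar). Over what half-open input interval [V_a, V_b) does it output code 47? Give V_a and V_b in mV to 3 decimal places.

[28.687 mV, 29.297 mV)

LSB = 5/2^13 = 0.610 mV.
V_a = V_low + 47·LSB = 0.0286865 V; V_b = V_low + 48·LSB = 0.0292969 V.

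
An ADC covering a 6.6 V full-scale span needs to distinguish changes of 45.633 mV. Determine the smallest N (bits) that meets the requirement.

8 bits

Number of steps required ≥ 6.6 V / 45.633 mV = 144.63.
Need 2^N ≥ 144.63; 2^7 = 128, 2^8 = 256.
Minimum N = 8.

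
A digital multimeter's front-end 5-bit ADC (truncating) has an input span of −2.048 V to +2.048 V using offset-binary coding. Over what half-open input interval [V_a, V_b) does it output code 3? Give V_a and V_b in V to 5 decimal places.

[-1.66400 V, -1.53600 V)

LSB = 4.096/2^5 = 128.000 mV.
V_a = V_low + 3·LSB = -1.664 V; V_b = V_low + 4·LSB = -1.536 V.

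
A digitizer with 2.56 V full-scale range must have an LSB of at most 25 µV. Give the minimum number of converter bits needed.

17 bits

Number of steps required ≥ 2.56 V / 25 µV = 102400.00.
Need 2^N ≥ 102400.00; 2^16 = 65536, 2^17 = 131072.
Minimum N = 17.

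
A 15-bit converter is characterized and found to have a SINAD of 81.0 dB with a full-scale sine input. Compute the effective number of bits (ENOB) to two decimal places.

ENOB = (SINAD − 1.76) / 6.02 = (81.0 − 1.76)/6.02 = 13.163.

13.16 bits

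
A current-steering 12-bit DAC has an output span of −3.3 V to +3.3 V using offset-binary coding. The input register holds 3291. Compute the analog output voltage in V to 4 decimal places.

2.0029 V

LSB = 6.6 V / 2^12 = 1.611 mV.
V_out = (−3.3) + 3291 × 0.00161133 V = 2.00288 V.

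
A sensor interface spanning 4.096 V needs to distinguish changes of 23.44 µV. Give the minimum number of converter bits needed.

18 bits

Number of steps required ≥ 4.096 V / 23.44 µV = 174744.03.
Need 2^N ≥ 174744.03; 2^17 = 131072, 2^18 = 262144.
Minimum N = 18.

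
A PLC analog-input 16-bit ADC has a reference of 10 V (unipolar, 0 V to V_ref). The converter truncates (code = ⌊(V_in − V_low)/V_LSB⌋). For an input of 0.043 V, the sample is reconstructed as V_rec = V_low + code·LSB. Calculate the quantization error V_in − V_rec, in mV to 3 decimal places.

0.123 mV

Step size: 10 V ÷ 2^16 = 152.59 µV.
(0.043 − 0)/0.000152588 = 281.8048; ⌊·⌋ gives code 281.
V_rec = 0 + 281·0.000152588 = 0.042877197 V.
V_in − V_rec = 0.000122803 V = 0.123 mV.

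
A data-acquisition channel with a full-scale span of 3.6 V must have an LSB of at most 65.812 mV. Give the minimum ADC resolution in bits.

Number of steps required ≥ 3.6 V / 65.812 mV = 54.70.
Need 2^N ≥ 54.70; 2^5 = 32, 2^6 = 64.
Minimum N = 6.

6 bits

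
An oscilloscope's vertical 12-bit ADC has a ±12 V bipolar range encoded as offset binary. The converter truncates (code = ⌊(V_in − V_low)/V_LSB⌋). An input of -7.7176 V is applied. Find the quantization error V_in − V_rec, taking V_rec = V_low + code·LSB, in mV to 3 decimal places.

Step size: 24 V ÷ 2^12 = 5.859 mV.
Scaled input = 730.8629 LSBs, so code = 730.
V_rec = (−12) + 730·0.00585938 = -7.7226562 V.
Difference: 0.00505625 V → 5.056 mV.

5.056 mV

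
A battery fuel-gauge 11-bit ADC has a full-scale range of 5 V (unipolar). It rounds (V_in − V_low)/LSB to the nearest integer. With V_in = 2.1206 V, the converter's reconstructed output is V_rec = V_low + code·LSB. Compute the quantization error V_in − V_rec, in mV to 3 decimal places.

One LSB is 5 V / 2048 = 2.441 mV.
(2.1206 − 0)/0.00244141 = 868.5978; round gives code 869.
Reconstructed: 2.121582 V.
V_in − V_rec = -0.000982031 V = -0.982 mV.

-0.982 mV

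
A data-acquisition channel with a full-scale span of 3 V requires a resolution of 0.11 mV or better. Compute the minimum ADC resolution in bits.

15 bits

Number of steps required ≥ 3 V / 0.11 mV = 27272.73.
Need 2^N ≥ 27272.73; 2^14 = 16384, 2^15 = 32768.
Minimum N = 15.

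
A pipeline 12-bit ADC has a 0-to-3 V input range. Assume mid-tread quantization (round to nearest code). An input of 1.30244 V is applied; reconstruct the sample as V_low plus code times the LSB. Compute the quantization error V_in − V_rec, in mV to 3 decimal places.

Step size: 3 V ÷ 2^12 = 0.732 mV.
(1.30244 − 0)/0.000732422 = 1778.2647; round gives code 1778.
V_rec = 0 + 1778·0.000732422 = 1.3022461 V.
Difference: 0.000193906 V → 0.194 mV.

0.194 mV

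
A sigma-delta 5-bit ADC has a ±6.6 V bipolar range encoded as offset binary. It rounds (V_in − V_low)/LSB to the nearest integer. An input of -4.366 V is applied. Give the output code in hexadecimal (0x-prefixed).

code 0x5 (decimal 5)

With 32 levels over 13.2 V, one step is 412.500 mV.
(-4.366 − (−6.6)) / 0.4125 = 5.416 LSBs.
So the output code is 5.
In hexadecimal (0x-prefixed): 0x5.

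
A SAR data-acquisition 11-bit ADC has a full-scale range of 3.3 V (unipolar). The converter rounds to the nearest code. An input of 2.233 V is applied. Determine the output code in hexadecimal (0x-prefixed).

LSB = 3.3 V / 2048 = 1.611 mV.
(V_in − V_low)/LSB = (2.233 − 0) / 0.00161133 = 1385.813.
round(1385.813) = 1386.
In hexadecimal (0x-prefixed): 0x56A.

code 0x56A (decimal 1386)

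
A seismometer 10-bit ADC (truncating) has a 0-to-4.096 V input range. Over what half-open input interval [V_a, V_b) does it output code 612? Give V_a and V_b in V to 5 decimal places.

LSB = 4.096/2^10 = 4.000 mV.
V_a = V_low + 612·LSB = 2.448 V; V_b = V_low + 613·LSB = 2.452 V.

[2.44800 V, 2.45200 V)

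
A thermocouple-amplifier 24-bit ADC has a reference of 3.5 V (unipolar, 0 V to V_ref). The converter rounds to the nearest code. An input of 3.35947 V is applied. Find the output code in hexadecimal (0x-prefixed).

code 0xF5B8A3 (decimal 16103587)

With 16777216 levels over 3.5 V, one step is 0.21 µV.
(V_in − V_low)/LSB = (3.35947 − 0) / 2.08616e-07 = 16103586.810.
Round → code 16103587.
In hexadecimal (0x-prefixed): 0xF5B8A3.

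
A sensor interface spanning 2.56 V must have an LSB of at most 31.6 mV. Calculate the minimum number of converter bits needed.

Number of steps required ≥ 2.56 V / 31.6 mV = 81.01.
Need 2^N ≥ 81.01; 2^6 = 64, 2^7 = 128.
Minimum N = 7.

7 bits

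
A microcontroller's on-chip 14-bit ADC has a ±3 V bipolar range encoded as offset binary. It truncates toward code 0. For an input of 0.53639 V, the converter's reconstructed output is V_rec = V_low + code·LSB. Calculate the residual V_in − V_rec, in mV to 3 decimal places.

0.257 mV

LSB = 6/2^14 = 366.21 µV.
Scaled input = 9656.7023 LSBs, so code = 9656.
V_rec = (−3) + 9656·0.000366211 = 0.53613281 V.
V_in − V_rec = 0.000257187 V = 0.257 mV.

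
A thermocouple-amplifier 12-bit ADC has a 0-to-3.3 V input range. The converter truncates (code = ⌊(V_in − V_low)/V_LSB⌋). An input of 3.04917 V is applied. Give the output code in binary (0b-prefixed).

code 0b111011001000 (decimal 3784)

With 4096 levels over 3.3 V, one step is 0.806 mV.
(V_in − V_low)/LSB = (3.04917 − 0) / 0.000805664 = 3784.667.
⌊·⌋(3784.667) = 3784.
In binary (0b-prefixed): 0b111011001000.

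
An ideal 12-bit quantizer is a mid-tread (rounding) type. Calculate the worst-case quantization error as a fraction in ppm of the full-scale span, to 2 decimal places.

122.07 ppm

Rounding → worst-case error = ½ LSB = V_FS/2^13, so 1e+06/8192 = 122.07 ppm of full scale.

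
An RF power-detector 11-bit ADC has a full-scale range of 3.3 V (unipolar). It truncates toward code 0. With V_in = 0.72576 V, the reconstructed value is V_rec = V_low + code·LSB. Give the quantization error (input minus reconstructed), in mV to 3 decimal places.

0.662 mV

LSB = 3.3/2^11 = 1.611 mV.
(0.72576 − 0)/0.00161133 = 450.4111; ⌊·⌋ gives code 450.
Code 450 maps back to 0 + 450×0.00161133 V = 0.72509766 V.
V_in − V_rec = 0.000662344 V = 0.662 mV.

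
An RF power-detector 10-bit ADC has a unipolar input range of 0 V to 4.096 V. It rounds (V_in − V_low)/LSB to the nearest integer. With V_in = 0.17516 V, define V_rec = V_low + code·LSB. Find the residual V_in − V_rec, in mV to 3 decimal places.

One LSB is 4.096 V / 1024 = 4.000 mV.
Scaled input = 43.7900 LSBs, so code = 44.
V_rec = 0 + 44·0.004 = 0.176 V.
V_in − V_rec = -0.00084 V = -0.840 mV.

-0.840 mV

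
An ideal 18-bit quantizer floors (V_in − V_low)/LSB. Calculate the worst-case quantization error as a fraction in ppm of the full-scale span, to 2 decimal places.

Truncating → worst-case error = 1 LSB = V_FS/2^18, so 1e+06/262144 = 3.8147 ppm of full scale.

3.81 ppm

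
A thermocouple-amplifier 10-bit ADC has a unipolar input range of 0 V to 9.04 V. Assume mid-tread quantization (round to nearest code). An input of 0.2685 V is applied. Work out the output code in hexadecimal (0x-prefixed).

code 0x1E (decimal 30)

With 1024 levels over 9.04 V, one step is 8.828 mV.
(0.2685 − 0) / 0.00882812 = 30.414 LSBs.
round(30.414) = 30.
In hexadecimal (0x-prefixed): 0x1E.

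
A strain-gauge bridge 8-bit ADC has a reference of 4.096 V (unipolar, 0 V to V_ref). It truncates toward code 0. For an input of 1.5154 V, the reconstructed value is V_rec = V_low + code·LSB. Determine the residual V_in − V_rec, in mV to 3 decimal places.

11.400 mV

One LSB is 4.096 V / 256 = 16.000 mV.
Scaled input = 94.7125 LSBs, so code = 94.
V_rec = 0 + 94·0.016 = 1.504 V.
V_in − V_rec = 0.0114 V = 11.400 mV.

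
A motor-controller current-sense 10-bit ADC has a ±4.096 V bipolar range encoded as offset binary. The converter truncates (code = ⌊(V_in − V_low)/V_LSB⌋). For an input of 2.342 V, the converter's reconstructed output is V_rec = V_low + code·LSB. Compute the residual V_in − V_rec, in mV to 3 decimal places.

One LSB is 8.192 V / 1024 = 8.000 mV.
(2.342 − (−4.096))/0.008 = 804.7500; ⌊·⌋ gives code 804.
Reconstructed: 2.336 V.
V_in − V_rec = 0.006 V = 6.000 mV.

6.000 mV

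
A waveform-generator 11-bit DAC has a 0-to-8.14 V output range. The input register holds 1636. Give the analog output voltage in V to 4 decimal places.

LSB = 8.14 V / 2^11 = 3.975 mV.
V_out = 0 + 1636 × 0.00397461 V = 6.50246 V.

6.5025 V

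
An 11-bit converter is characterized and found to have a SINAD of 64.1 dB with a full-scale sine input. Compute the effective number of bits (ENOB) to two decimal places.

ENOB = (SINAD − 1.76) / 6.02 = (64.1 − 1.76)/6.02 = 10.355.

10.36 bits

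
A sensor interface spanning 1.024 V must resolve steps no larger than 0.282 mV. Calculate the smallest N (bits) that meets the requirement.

Number of steps required ≥ 1.024 V / 0.282 mV = 3631.21.
Need 2^N ≥ 3631.21; 2^11 = 2048, 2^12 = 4096.
Minimum N = 12.

12 bits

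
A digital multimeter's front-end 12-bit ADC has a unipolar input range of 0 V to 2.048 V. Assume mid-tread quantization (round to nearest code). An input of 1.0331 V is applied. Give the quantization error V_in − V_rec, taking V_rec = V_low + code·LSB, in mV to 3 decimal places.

0.100 mV

Step size: 2.048 V ÷ 2^12 = 0.500 mV.
(V_in − V_low)/LSB = (1.0331 − 0)/0.0005 = 2066.2000 → code 2066 (round).
V_rec = 0 + 2066·0.0005 = 1.033 V.
Error = 1.0331 − 1.033 = 0.0001 V = 0.100 mV.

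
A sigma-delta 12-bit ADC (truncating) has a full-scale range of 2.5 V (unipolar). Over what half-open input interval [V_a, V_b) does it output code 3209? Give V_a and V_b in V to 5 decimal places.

LSB = 2.5/2^12 = 0.610 mV.
V_a = V_low + 3209·LSB = 1.95862 V; V_b = V_low + 3210·LSB = 1.95923 V.

[1.95862 V, 1.95923 V)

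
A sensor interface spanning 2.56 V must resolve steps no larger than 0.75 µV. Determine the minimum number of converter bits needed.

Number of steps required ≥ 2.56 V / 0.75 µV = 3413333.33.
Need 2^N ≥ 3413333.33; 2^21 = 2097152, 2^22 = 4194304.
Minimum N = 22.

22 bits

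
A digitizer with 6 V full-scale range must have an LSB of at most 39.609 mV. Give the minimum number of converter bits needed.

Number of steps required ≥ 6 V / 39.609 mV = 151.48.
Need 2^N ≥ 151.48; 2^7 = 128, 2^8 = 256.
Minimum N = 8.

8 bits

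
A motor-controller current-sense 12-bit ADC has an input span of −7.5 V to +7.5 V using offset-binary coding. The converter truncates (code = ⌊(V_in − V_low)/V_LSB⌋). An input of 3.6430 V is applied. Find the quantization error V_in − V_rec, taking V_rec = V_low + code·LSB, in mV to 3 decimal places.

Step size: 15 V ÷ 2^12 = 3.662 mV.
Scaled input = 3042.7819 LSBs, so code = 3042.
Code 3042 maps back to (−7.5) + 3042×0.00366211 V = 3.6401367 V.
Difference: 0.00286328 V → 2.863 mV.

2.863 mV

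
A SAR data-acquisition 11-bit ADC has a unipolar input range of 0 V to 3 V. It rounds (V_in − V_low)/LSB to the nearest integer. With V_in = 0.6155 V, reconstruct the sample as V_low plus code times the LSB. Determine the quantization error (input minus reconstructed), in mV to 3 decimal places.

One LSB is 3 V / 2048 = 1.465 mV.
(V_in − V_low)/LSB = (0.6155 − 0)/0.00146484 = 420.1813 → code 420 (round).
Code 420 maps back to 0 + 420×0.00146484 V = 0.61523438 V.
Error = 0.6155 − 0.61523438 = 0.000265625 V = 0.266 mV.

0.266 mV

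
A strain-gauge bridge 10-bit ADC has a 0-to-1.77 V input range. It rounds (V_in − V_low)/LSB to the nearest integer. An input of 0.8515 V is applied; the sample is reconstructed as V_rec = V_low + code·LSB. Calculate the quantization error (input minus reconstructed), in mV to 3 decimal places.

-0.658 mV

Step size: 1.77 V ÷ 2^10 = 1.729 mV.
(0.8515 − 0)/0.00172852 = 492.6192; round gives code 493.
Reconstructed: 0.8521582 V.
Error = 0.8515 − 0.8521582 = -0.000658203 V = -0.658 mV.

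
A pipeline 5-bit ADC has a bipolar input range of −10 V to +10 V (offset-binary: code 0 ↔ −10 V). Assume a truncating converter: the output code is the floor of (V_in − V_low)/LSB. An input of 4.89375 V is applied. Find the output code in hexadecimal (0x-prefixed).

code 0x17 (decimal 23)

LSB = 20 V / 32 = 0.6250 V.
(4.89375 − (−10)) / 0.625 = 23.830 LSBs.
So the output code is 23.
In hexadecimal (0x-prefixed): 0x17.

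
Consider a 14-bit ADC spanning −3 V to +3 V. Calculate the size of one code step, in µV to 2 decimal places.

Full-scale span = 6 V.
LSB = 6 / 2^14 = 6 / 16384 = 0.000366211 V = 366.21 µV.

366.21 µV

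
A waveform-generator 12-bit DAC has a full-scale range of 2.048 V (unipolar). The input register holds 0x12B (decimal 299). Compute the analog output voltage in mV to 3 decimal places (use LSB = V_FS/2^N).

LSB = 2.048 V / 2^12 = 0.500 mV.
Code 0x12B = 299 decimal.
V_out = 0 + 299 × 0.0005 V = 0.1495 V.
= 149.500 mV.

149.500 mV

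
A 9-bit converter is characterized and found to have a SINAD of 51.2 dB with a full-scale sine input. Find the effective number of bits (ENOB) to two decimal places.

ENOB = (SINAD − 1.76) / 6.02 = (51.2 − 1.76)/6.02 = 8.213.

8.21 bits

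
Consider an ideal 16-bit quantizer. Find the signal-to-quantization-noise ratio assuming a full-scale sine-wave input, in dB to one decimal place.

SNR ≈ 6.02·N + 1.76 dB = 6.02·16 + 1.76 = 98.08 dB.

98.1 dB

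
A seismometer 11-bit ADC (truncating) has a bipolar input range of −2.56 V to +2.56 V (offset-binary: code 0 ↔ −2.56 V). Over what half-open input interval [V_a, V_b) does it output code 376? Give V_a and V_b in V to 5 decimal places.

LSB = 5.12/2^11 = 2.500 mV.
V_a = V_low + 376·LSB = -1.62 V; V_b = V_low + 377·LSB = -1.6175 V.

[-1.62000 V, -1.61750 V)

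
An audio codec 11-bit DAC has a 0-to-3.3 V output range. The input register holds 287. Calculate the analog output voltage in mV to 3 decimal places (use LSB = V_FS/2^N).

LSB = 3.3 V / 2^11 = 1.611 mV.
V_out = 0 + 287 × 0.00161133 V = 0.462451 V.
= 462.451 mV.

462.451 mV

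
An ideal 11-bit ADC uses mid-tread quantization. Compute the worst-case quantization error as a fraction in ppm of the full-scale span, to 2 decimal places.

244.14 ppm

Rounding → worst-case error = ½ LSB = V_FS/2^12, so 1e+06/4096 = 244.141 ppm of full scale.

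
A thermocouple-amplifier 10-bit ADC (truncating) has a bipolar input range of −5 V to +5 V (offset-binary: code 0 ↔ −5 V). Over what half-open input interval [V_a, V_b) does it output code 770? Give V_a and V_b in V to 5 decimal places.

[2.51953 V, 2.52930 V)

LSB = 10/2^10 = 9.766 mV.
V_a = V_low + 770·LSB = 2.51953 V; V_b = V_low + 771·LSB = 2.5293 V.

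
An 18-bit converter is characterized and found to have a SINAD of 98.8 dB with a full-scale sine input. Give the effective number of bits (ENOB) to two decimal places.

ENOB = (SINAD − 1.76) / 6.02 = (98.8 − 1.76)/6.02 = 16.120.

16.12 bits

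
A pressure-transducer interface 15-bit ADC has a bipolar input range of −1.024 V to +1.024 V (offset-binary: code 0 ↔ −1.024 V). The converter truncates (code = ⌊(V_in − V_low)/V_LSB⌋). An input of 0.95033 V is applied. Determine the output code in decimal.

code 31589

With 32768 levels over 2.048 V, one step is 62.50 µV.
(V_in − V_low)/LSB = (0.95033 − (−1.024)) / 6.25e-05 = 31589.280.
Floor → code 31589.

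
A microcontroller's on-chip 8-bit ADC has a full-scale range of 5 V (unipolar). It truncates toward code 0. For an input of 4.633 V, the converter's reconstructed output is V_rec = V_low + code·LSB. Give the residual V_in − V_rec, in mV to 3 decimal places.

4.094 mV

Step size: 5 V ÷ 2^8 = 19.531 mV.
(4.633 − 0)/0.0195312 = 237.2096; ⌊·⌋ gives code 237.
Reconstructed: 4.6289062 V.
Difference: 0.00409375 V → 4.094 mV.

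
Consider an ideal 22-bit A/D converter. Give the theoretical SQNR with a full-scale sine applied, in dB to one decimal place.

SNR ≈ 6.02·N + 1.76 dB = 6.02·22 + 1.76 = 134.20 dB.

134.2 dB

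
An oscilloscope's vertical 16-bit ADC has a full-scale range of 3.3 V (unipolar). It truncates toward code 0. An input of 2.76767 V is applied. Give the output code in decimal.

code 54964

Full-scale span = 3.3 V; LSB = 3.3/2^16 = 50.35 µV.
(2.76767 − 0) / 5.0354e-05 = 54964.249 LSBs.
⌊·⌋(54964.249) = 54964.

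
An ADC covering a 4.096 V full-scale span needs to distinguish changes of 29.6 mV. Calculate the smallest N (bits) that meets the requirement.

8 bits

Number of steps required ≥ 4.096 V / 29.6 mV = 138.38.
Need 2^N ≥ 138.38; 2^7 = 128, 2^8 = 256.
Minimum N = 8.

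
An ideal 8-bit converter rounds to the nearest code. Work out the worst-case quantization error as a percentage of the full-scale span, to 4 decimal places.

Rounding → worst-case error = ½ LSB = V_FS/2^9, so 100/512 = 0.195312 % of full scale.

0.1953 %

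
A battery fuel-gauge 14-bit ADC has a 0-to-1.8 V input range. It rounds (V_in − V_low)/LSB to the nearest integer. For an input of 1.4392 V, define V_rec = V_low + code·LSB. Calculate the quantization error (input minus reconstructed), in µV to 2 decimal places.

One LSB is 1.8 V / 16384 = 109.86 µV.
Scaled input = 13099.9182 LSBs, so code = 13100.
Code 13100 maps back to 0 + 13100×0.000109863 V = 1.439209 V.
V_in − V_rec = -8.98437e-06 V = -8.98 µV.

-8.98 µV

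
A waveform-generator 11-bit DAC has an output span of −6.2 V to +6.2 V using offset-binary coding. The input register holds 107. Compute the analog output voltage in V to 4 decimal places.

LSB = 12.4 V / 2^11 = 6.055 mV.
V_out = (−6.2) + 107 × 0.00605469 V = -5.55215 V.

-5.5521 V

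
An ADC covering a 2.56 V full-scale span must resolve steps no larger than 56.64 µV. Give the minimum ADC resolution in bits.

16 bits

Number of steps required ≥ 2.56 V / 56.64 µV = 45197.74.
Need 2^N ≥ 45197.74; 2^15 = 32768, 2^16 = 65536.
Minimum N = 16.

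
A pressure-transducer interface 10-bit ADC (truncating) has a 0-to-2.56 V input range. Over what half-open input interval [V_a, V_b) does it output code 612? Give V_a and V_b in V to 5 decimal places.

LSB = 2.56/2^10 = 2.500 mV.
V_a = V_low + 612·LSB = 1.53 V; V_b = V_low + 613·LSB = 1.5325 V.

[1.53000 V, 1.53250 V)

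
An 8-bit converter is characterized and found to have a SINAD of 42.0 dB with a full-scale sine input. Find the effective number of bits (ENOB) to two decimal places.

ENOB = (SINAD − 1.76) / 6.02 = (42.0 − 1.76)/6.02 = 6.684.

6.68 bits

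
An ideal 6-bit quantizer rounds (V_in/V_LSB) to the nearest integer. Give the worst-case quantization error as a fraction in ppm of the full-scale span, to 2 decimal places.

7812.50 ppm

Rounding → worst-case error = ½ LSB = V_FS/2^7, so 1e+06/128 = 7812.5 ppm of full scale.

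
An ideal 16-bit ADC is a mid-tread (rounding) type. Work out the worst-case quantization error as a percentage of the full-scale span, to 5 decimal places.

0.00076 %

Rounding → worst-case error = ½ LSB = V_FS/2^17, so 100/131072 = 0.000762939 % of full scale.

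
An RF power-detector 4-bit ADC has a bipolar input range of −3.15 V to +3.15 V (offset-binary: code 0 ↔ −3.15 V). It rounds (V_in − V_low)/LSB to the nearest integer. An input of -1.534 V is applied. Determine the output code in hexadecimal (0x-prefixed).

Full-scale span = 6.3 V; LSB = 6.3/2^4 = 393.750 mV.
(-1.534 − (−3.15)) / 0.39375 = 4.104 LSBs.
Round → code 4.
In hexadecimal (0x-prefixed): 0x4.

code 0x4 (decimal 4)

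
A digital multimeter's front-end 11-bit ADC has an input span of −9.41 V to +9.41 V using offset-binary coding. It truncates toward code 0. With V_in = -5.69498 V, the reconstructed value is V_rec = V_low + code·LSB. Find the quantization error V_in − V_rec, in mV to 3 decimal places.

2.481 mV

LSB = 18.82/2^11 = 9.189 mV.
(V_in − V_low)/LSB = (-5.69498 − (−9.41))/0.00918945 = 404.2700 → code 404 (floor).
Reconstructed: -5.6974609 V.
V_in − V_rec = 0.00248094 V = 2.481 mV.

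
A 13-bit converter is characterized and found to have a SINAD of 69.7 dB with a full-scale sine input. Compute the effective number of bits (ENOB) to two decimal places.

ENOB = (SINAD − 1.76) / 6.02 = (69.7 − 1.76)/6.02 = 11.286.

11.29 bits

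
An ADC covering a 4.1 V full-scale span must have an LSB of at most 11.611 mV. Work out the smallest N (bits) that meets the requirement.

9 bits

Number of steps required ≥ 4.1 V / 11.611 mV = 353.11.
Need 2^N ≥ 353.11; 2^8 = 256, 2^9 = 512.
Minimum N = 9.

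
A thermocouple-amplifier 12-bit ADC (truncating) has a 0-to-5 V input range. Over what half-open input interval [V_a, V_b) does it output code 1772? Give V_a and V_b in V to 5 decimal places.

LSB = 5/2^12 = 1.221 mV.
V_a = V_low + 1772·LSB = 2.16309 V; V_b = V_low + 1773·LSB = 2.16431 V.

[2.16309 V, 2.16431 V)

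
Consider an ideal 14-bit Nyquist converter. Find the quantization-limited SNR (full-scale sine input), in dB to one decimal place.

SNR ≈ 6.02·N + 1.76 dB = 6.02·14 + 1.76 = 86.04 dB.

86.0 dB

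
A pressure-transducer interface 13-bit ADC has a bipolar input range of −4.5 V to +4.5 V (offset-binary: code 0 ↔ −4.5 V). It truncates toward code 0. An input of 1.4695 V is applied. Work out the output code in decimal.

code 5433

Full-scale span = 9 V; LSB = 9/2^13 = 1.099 mV.
(1.4695 − (−4.5)) / 0.00109863 = 5433.572 LSBs.
⌊·⌋(5433.572) = 5433.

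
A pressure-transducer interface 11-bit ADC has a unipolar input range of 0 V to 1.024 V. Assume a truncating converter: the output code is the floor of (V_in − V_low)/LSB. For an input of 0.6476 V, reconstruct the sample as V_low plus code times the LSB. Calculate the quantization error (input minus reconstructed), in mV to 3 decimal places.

Step size: 1.024 V ÷ 2^11 = 0.500 mV.
(V_in − V_low)/LSB = (0.6476 − 0)/0.0005 = 1295.2000 → code 1295 (floor).
Code 1295 maps back to 0 + 1295×0.0005 V = 0.6475 V.
Error = 0.6476 − 0.6475 = 0.0001 V = 0.100 mV.

0.100 mV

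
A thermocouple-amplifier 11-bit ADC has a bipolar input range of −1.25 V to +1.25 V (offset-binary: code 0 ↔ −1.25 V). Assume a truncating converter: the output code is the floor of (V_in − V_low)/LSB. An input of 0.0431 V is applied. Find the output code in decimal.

With 2048 levels over 2.5 V, one step is 1.221 mV.
(V_in − V_low)/LSB = (0.0431 − (−1.25)) / 0.0012207 = 1059.308.
Floor → code 1059.

code 1059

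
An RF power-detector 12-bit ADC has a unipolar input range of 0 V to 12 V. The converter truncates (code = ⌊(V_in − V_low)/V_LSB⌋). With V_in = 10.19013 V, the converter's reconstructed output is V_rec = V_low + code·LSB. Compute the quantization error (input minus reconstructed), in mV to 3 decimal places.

Step size: 12 V ÷ 2^12 = 2.930 mV.
Scaled input = 3478.2310 LSBs, so code = 3478.
Reconstructed: 10.189453 V.
V_in − V_rec = 0.000676875 V = 0.677 mV.

0.677 mV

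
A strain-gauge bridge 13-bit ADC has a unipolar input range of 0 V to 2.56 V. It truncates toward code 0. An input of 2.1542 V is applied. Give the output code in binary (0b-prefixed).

LSB = 2.56 V / 8192 = 312.50 µV.
(2.1542 − 0) / 0.0003125 = 6893.440 LSBs.
So the output code is 6893.
In binary (0b-prefixed): 0b1101011101101.

code 0b1101011101101 (decimal 6893)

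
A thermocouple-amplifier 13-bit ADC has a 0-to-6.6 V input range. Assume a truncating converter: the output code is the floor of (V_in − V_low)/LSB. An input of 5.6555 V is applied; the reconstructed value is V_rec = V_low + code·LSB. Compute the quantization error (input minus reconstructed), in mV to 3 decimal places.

LSB = 6.6/2^13 = 0.806 mV.
Scaled input = 7019.6752 LSBs, so code = 7019.
Code 7019 maps back to 0 + 7019×0.000805664 V = 5.6549561 V.
Error = 5.6555 − 5.6549561 = 0.000543945 V = 0.544 mV.

0.544 mV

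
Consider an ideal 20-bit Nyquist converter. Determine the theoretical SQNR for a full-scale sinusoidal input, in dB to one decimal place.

SNR ≈ 6.02·N + 1.76 dB = 6.02·20 + 1.76 = 122.16 dB.

122.2 dB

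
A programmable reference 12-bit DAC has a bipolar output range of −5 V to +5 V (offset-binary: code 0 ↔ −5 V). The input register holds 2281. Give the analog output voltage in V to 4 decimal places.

LSB = 10 V / 2^12 = 2.441 mV.
V_out = (−5) + 2281 × 0.00244141 V = 0.568848 V.

0.5688 V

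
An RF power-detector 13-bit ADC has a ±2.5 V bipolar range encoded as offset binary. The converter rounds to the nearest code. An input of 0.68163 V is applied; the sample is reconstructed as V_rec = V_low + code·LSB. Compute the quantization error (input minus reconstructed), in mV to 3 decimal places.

LSB = 5/2^13 = 0.610 mV.
(V_in − V_low)/LSB = (0.68163 − (−2.5))/0.000610352 = 5212.7826 → code 5213 (round).
Reconstructed: 0.6817627 V.
Difference: -0.000132695 V → -0.133 mV.

-0.133 mV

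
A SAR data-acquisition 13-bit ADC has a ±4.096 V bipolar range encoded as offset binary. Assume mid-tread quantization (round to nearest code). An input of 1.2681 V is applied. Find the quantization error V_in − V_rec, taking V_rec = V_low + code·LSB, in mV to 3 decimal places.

0.100 mV

LSB = 8.192/2^13 = 1.000 mV.
Scaled input = 5364.1000 LSBs, so code = 5364.
Reconstructed: 1.268 V.
Difference: 0.0001 V → 0.100 mV.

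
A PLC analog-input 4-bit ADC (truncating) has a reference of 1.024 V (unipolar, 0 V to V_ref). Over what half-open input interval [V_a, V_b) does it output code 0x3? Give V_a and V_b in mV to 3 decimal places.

LSB = 1.024/2^4 = 64.000 mV.
Code 0x3 = 3 decimal.
V_a = V_low + 3·LSB = 0.192 V; V_b = V_low + 4·LSB = 0.256 V.

[192.000 mV, 256.000 mV)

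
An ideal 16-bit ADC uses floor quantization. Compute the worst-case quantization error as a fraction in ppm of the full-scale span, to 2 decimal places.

15.26 ppm

Truncating → worst-case error = 1 LSB = V_FS/2^16, so 1e+06/65536 = 15.2588 ppm of full scale.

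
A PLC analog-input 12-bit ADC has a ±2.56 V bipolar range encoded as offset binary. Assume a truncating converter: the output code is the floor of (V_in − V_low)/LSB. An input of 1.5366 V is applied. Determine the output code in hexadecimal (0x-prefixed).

code 0xCCD (decimal 3277)

With 4096 levels over 5.12 V, one step is 1.250 mV.
Input sits at 3277.280 steps above V_low.
⌊·⌋(3277.280) = 3277.
In hexadecimal (0x-prefixed): 0xCCD.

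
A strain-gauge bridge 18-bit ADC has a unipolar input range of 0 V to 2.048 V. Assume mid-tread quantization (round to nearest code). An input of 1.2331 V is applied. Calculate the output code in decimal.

Full-scale span = 2.048 V; LSB = 2.048/2^18 = 7.81 µV.
Input sits at 157836.800 steps above V_low.
Round → code 157837.

code 157837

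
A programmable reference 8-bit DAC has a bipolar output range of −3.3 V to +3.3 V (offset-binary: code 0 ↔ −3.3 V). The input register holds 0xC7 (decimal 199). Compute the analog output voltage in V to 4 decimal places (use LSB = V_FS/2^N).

LSB = 6.6 V / 2^8 = 25.781 mV.
Code 0xC7 = 199 decimal.
V_out = (−3.3) + 199 × 0.0257812 V = 1.83047 V.

1.8305 V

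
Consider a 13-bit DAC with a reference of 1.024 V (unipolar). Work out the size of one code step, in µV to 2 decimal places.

125.00 µV

Full-scale span = 1.024 V.
LSB = 1.024 / 2^13 = 1.024 / 8192 = 0.000125 V = 125.00 µV.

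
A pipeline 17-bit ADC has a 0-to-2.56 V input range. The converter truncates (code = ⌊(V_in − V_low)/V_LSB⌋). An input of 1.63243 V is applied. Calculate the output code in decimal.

Full-scale span = 2.56 V; LSB = 2.56/2^17 = 19.53 µV.
Input sits at 83580.416 steps above V_low.
Floor → code 83580.

code 83580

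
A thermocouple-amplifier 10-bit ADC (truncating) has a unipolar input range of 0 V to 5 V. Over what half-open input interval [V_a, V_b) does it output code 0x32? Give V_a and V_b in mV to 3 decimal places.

[244.141 mV, 249.023 mV)

LSB = 5/2^10 = 4.883 mV.
Code 0x32 = 50 decimal.
V_a = V_low + 50·LSB = 0.244141 V; V_b = V_low + 51·LSB = 0.249023 V.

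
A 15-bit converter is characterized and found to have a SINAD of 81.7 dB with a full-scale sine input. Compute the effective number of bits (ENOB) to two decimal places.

13.28 bits

ENOB = (SINAD − 1.76) / 6.02 = (81.7 − 1.76)/6.02 = 13.279.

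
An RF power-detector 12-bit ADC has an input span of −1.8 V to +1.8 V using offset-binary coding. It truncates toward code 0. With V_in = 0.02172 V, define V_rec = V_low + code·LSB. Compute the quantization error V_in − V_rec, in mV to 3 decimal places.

0.626 mV

Step size: 3.6 V ÷ 2^12 = 0.879 mV.
Scaled input = 2072.7125 LSBs, so code = 2072.
Code 2072 maps back to (−1.8) + 2072×0.000878906 V = 0.02109375 V.
V_in − V_rec = 0.00062625 V = 0.626 mV.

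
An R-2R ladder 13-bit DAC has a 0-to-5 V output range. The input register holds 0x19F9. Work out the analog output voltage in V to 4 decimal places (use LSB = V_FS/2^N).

4.0582 V

LSB = 5 V / 2^13 = 0.610 mV.
Code 0x19F9 = 6649 decimal.
V_out = 0 + 6649 × 0.000610352 V = 4.05823 V.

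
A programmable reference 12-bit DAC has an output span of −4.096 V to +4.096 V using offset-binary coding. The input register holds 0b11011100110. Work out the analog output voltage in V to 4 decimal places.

-0.5640 V

LSB = 8.192 V / 2^12 = 2.000 mV.
Code 0b11011100110 = 1766 decimal.
V_out = (−4.096) + 1766 × 0.002 V = -0.564 V.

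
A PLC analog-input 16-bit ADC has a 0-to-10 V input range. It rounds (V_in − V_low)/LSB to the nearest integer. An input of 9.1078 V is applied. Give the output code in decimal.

With 65536 levels over 10 V, one step is 152.59 µV.
Input sits at 59688.878 steps above V_low.
So the output code is 59689.

code 59689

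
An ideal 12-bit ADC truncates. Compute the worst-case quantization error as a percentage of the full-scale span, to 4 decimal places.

0.0244 %

Truncating → worst-case error = 1 LSB = V_FS/2^12, so 100/4096 = 0.0244141 % of full scale.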